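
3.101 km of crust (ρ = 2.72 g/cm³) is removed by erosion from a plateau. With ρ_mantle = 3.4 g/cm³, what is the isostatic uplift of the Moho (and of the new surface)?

2.48 km

Unloading: uplift u = e ρ_c/ρ_m = 3.101 km × 2.72/3.4 = 2.48 km.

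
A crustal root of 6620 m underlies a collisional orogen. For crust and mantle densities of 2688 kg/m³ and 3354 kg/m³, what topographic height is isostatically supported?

By Archimedes' principle applied to the lithosphere: ρ_c h = (ρ_m − ρ_c) r.
h = r (ρ_m − ρ_c) / ρ_c = 6620 m × (3354 − 2688) / 2688 = 1640 m.

1640 m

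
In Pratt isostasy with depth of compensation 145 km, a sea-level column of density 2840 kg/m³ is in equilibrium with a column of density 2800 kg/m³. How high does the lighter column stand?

ρ_ref D = ρ (D + h) → h = D (ρ_ref − ρ)/ρ.
h = 145 km × (2840 − 2800)/2800 = 2.07 km.

2.07 km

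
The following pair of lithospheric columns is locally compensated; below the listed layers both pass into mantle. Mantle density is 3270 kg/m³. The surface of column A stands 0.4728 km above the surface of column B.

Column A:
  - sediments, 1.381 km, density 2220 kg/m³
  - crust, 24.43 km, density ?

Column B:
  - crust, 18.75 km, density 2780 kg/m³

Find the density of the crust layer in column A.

Take the compensation level at the base of the deeper column (depth z_c below the surface of column A) and equate Σ ρ_i t_i down to z_c; mantle fills any gap and the z_c terms cancel.
Column A: 1.381×2220 + 24.43×ρ + (z_c − 25.811)×3270
Column B: 0.4728×0 + 18.75×2780 + (z_c − 0.4728 − 18.75)×3270
The z_c×3270 term appears on both sides and cancels. Collect the known terms of each column as K = Σ(ρt)_known − 3270 × (depth of known layers): K_A = 3065.82 − 3270×25.811 = −81336.15; K_B = 52125 − 3270×(0.4728 + 18.75) = −10733.556.
Balance: K_A + 24.43×ρ = K_B, so ρ = (K_B − K_A)/24.43 = 70602.6/24.43 = 2890 kg/m³.

2890 kg/m³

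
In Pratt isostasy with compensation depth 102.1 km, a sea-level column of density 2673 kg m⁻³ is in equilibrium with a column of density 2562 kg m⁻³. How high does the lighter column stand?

4.42 km

ρ_ref D = ρ (D + h) → h = D (ρ_ref − ρ)/ρ.
h = 102.1 km × (2673 − 2562)/2562 = 4.42 km.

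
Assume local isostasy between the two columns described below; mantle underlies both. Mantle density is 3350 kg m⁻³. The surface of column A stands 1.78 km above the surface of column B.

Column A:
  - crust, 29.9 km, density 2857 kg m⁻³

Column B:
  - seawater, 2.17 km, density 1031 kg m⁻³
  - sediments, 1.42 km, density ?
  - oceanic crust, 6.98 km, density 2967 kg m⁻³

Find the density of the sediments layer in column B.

2590 kg m⁻³

Take the compensation level at the base of the deeper column (depth z_c below the surface of column A) and equate Σ ρ_i t_i down to z_c; mantle fills any gap and the z_c terms cancel.
Column A: 29.9×2857 + (z_c − 29.9)×3350
Column B: 1.78×0 + 2.17×1031 + 1.42×ρ + 6.98×2967 + (z_c − 1.78 − 10.57)×3350
The z_c×3350 term appears on both sides and cancels. Collect the known terms of each column as K = Σ(ρt)_known − 3350 × (depth of known layers): K_A = 85424.3 − 3350×29.9 = −14740.7; K_B = 22946.93 − 3350×(1.78 + 10.57) = −18425.57.
Balance: K_A = K_B + 1.42×ρ, so ρ = (K_A − K_B)/1.42 = 3684.87/1.42 = 2590 kg m⁻³.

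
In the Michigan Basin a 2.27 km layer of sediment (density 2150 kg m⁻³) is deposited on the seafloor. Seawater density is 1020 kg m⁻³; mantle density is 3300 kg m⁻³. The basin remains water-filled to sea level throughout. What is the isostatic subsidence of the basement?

1.13 km

Submarine loading: the sediment displaces seawater, and the subsidence is in turn flooded, so s (ρ_m − ρ_w) = t (ρ_sed − ρ_w).
s = 2.27 km × (2150 − 1020) / (3300 − 1020) = 1.13 km.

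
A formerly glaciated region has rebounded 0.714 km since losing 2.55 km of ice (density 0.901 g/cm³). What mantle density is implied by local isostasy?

ρ_m = ρ_ice t / u = 0.901 × 2.55 km/0.714 km = 3.22 g/cm³.

3.22 g/cm³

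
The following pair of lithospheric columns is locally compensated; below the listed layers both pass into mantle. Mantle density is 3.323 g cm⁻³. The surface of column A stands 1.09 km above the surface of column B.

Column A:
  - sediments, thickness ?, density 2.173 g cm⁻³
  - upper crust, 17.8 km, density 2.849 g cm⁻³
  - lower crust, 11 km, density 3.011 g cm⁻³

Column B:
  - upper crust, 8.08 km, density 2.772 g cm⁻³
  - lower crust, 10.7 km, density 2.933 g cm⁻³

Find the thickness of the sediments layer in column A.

Take the compensation level at the base of the deeper column (depth z_c below the surface of column A) and equate Σ ρ_i t_i down to z_c; mantle fills any gap and the z_c terms cancel.
Column A: x×2.173 + 17.8×2.849 + 11×3.011 + (z_c − 28.8 − x)×3.323
Column B: 1.09×0 + 8.08×2.772 + 10.7×2.933 + (z_c − 1.09 − 18.78)×3.323
The z_c×3.323 term appears on both sides and cancels. Collect the known terms of each column as K = Σ(ρt)_known − 3.323 × (depth of known layers): K_A = 83.8332 − 3.323×28.8 = −11.8692; K_B = 53.78086 − 3.323×(1.09 + 18.78) = −12.24715.
Balance: K_A − x×(3.323 − 2.173) = K_B, so x = (K_A − K_B)/(3.323 − 2.173) = 0.37795/1.15 = 0.329 km.

0.329 km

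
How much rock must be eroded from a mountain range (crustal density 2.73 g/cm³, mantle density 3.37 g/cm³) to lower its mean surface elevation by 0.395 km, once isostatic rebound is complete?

Net drop Δ = e − u = e − e ρ_c/ρ_m = e (ρ_m − ρ_c)/ρ_m.
e = Δ ρ_m/(ρ_m − ρ_c) = 0.395 km × 3.37/0.64 = 2.08 km.

2.08 km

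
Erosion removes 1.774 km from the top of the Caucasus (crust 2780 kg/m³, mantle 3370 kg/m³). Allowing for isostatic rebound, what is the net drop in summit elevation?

0.311 km

Rebound u = e ρ_c/ρ_m = 1.774 km × 2780/3370 = 1.463 km.
Net surface drop = e − u = 1.774 km − 1.463 km = e (ρ_m − ρ_c)/ρ_m = 0.311 km.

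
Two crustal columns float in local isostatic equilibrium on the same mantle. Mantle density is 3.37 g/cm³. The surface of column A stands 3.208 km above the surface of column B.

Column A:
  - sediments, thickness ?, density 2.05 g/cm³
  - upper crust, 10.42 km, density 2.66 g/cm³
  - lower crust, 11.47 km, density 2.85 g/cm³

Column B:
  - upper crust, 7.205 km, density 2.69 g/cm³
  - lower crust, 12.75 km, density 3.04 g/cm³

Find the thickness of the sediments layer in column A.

Take the compensation level at the base of the deeper column (depth z_c below the surface of column A) and equate Σ ρ_i t_i down to z_c; mantle fills any gap and the z_c terms cancel.
Column A: x×2.05 + 10.42×2.66 + 11.47×2.85 + (z_c − 21.89 − x)×3.37
Column B: 3.208×0 + 7.205×2.69 + 12.75×3.04 + (z_c − 3.208 − 19.955)×3.37
The z_c×3.37 term appears on both sides and cancels. Collect the known terms of each column as K = Σ(ρt)_known − 3.37 × (depth of known layers): K_A = 60.4067 − 3.37×21.89 = −13.3626; K_B = 58.14145 − 3.37×(3.208 + 19.955) = −19.91786.
Balance: K_A − x×(3.37 − 2.05) = K_B, so x = (K_A − K_B)/(3.37 − 2.05) = 6.55526/1.32 = 4.97 km.

4.97 km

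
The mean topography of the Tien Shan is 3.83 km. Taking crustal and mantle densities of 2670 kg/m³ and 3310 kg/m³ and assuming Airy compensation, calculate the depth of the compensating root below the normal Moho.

Equating mass per unit area of the two columns: the weight of the topography is balanced by the buoyancy of the root, ρ_c h = (ρ_m − ρ_c) r.
r = h · ρ_c / (ρ_m − ρ_c) = 3.83 km × 2670 / (3310 − 2670) = 16 km.

16 km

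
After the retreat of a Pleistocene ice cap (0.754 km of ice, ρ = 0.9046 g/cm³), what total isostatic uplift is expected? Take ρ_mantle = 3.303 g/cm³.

0.206 km

Removing the load lets mantle flow back in; uplift u satisfies ρ_ice t = ρ_m u.
u = t ρ_ice/ρ_m = 0.754 km × 0.9046/3.303 = 0.206 km.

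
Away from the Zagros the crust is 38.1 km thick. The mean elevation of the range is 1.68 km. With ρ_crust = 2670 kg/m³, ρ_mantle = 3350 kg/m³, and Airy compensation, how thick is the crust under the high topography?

46.4 km

Root depth r = h ρ_c / (ρ_m − ρ_c) = 1.68 km × 2670 / 680 = 6.596 km.
Total thickness = T + h + r = 38.1 km + 1.68 km + 6.596 km = 46.4 km.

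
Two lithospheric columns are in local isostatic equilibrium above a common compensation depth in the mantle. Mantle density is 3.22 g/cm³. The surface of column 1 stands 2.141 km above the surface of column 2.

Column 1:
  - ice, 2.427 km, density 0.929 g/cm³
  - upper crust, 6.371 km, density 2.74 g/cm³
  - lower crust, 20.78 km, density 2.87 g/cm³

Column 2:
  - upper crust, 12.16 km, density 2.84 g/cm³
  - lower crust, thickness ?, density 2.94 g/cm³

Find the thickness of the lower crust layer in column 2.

15.6 km

Take the compensation level at the base of the deeper column (depth z_c below the surface of column 1) and equate Σ ρ_i t_i down to z_c; mantle fills any gap and the z_c terms cancel.
Column 1: 2.427×0.929 + 6.371×2.74 + 20.78×2.87 + (z_c − 29.578)×3.22
Column 2: 2.141×0 + 12.16×2.84 + x×2.94 + (z_c − 2.141 − 12.16 − x)×3.22
The z_c×3.22 term appears on both sides and cancels. Collect the known terms of each column as K = Σ(ρt)_known − 3.22 × (depth of known layers): K_1 = 79.349823 − 3.22×29.578 = −15.891337; K_2 = 34.5344 − 3.22×(2.141 + 12.16) = −11.51482.
Balance: K_1 = K_2 − x×(3.22 − 2.94), so x = (K_2 − K_1)/(3.22 − 2.94) = 4.37652/0.28 = 15.6 km.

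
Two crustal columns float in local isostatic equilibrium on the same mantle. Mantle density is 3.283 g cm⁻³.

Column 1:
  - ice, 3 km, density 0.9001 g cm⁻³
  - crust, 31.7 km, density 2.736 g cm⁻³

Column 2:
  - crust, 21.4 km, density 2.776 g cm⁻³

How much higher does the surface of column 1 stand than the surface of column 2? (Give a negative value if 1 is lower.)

4.15 km

For any compensation level in the mantle, the mantle terms cancel and isostasy reduces to e = (Σt_1 − Σt_2) − (Σ(ρt)_1 − Σ(ρt)_2) / ρ_m.
Σt_1 = 34.7 km; Σt_2 = 21.4 km; Σ(ρt)_1 = 89.4315; Σ(ρt)_2 = 59.4064 (in km·g cm⁻³).
e = (34.7 − 21.4) − (89.4315 − 59.4064) / 3.283 = 4.15 km.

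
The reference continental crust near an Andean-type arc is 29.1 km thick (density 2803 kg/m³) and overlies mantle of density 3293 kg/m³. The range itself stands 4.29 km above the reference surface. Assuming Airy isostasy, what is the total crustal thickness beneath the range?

57.9 km

Root depth r = h ρ_c / (ρ_m − ρ_c) = 4.29 km × 2803 / 490 = 24.54 km.
Total thickness = T + h + r = 29.1 km + 4.29 km + 24.54 km = 57.9 km.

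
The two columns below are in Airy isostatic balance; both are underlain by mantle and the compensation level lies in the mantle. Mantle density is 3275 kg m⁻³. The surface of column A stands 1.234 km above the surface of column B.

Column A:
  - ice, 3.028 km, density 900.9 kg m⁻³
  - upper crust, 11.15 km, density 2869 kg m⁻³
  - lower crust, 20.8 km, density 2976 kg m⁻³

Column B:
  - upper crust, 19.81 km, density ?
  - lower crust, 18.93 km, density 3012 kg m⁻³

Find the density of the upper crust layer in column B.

2820 kg m⁻³

Take the compensation level at the base of the deeper column (depth z_c below the surface of column A) and equate Σ ρ_i t_i down to z_c; mantle fills any gap and the z_c terms cancel.
Column A: 3.028×900.9 + 11.15×2869 + 20.8×2976 + (z_c − 34.978)×3275
Column B: 1.234×0 + 19.81×ρ + 18.93×3012 + (z_c − 1.234 − 38.74)×3275
The z_c×3275 term appears on both sides and cancels. Collect the known terms of each column as K = Σ(ρt)_known − 3275 × (depth of known layers): K_A = 96618.0752 − 3275×34.978 = −17934.8748; K_B = 57017.16 − 3275×(1.234 + 38.74) = −73897.69.
Balance: K_A = K_B + 19.81×ρ, so ρ = (K_A − K_B)/19.81 = 55962.8/19.81 = 2820 kg m⁻³.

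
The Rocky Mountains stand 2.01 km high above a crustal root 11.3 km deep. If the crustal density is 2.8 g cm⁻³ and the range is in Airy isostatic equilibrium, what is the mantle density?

3.3 g cm⁻³

Airy balance: ρ_c h = (ρ_m − ρ_c) r → ρ_m = ρ_c (1 + h/r).
ρ_m = 2.8 × (1 + 2.01 km/11.3 km) = 3.3 g cm⁻³.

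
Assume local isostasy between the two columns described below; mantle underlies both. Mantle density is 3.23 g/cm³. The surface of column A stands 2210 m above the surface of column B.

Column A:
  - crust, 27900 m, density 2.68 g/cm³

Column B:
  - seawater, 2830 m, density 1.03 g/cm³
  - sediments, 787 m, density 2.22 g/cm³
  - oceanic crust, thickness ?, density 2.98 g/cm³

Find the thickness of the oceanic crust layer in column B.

4740 m

Take the compensation level at the base of the deeper column (depth z_c below the surface of column A) and equate Σ ρ_i t_i down to z_c; mantle fills any gap and the z_c terms cancel.
Column A: 27900×2.68 + (z_c − 27900)×3.23
Column B: 2210×0 + 2830×1.03 + 787×2.22 + x×2.98 + (z_c − 2210 − 3617 − x)×3.23
The z_c×3.23 term appears on both sides and cancels. Collect the known terms of each column as K = Σ(ρt)_known − 3.23 × (depth of known layers): K_A = 74772 − 3.23×27900 = −15345; K_B = 4662.04 − 3.23×(2210 + 3617) = −14159.17.
Balance: K_A = K_B − x×(3.23 − 2.98), so x = (K_B − K_A)/(3.23 − 2.98) = 1185.83/0.25 = 4740 m.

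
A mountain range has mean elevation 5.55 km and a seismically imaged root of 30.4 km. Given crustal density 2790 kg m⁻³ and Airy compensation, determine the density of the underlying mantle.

3300 kg m⁻³

Airy balance: ρ_c h = (ρ_m − ρ_c) r → ρ_m = ρ_c (1 + h/r).
ρ_m = 2790 × (1 + 5.55 km/30.4 km) = 3300 kg m⁻³.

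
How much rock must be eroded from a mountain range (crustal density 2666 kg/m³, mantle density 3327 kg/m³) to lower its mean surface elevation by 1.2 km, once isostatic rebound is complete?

6.04 km

Net drop Δ = e − u = e − e ρ_c/ρ_m = e (ρ_m − ρ_c)/ρ_m.
e = Δ ρ_m/(ρ_m − ρ_c) = 1.2 km × 3327/661 = 6.04 km.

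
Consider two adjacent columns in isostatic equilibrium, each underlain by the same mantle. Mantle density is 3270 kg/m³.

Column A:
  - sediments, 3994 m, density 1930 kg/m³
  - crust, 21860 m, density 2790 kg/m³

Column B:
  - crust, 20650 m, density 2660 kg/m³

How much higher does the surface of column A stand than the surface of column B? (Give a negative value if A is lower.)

For any compensation level in the mantle, the mantle terms cancel and isostasy reduces to e = (Σt_A − Σt_B) − (Σ(ρt)_A − Σ(ρt)_B) / ρ_m.
Σt_A = 25854 m; Σt_B = 20650 m; Σ(ρt)_A = 68697820; Σ(ρt)_B = 54929000 (in m·kg/m³).
e = (25854 − 20650) − (68697820 − 54929000) / 3270 = 993 m.

993 m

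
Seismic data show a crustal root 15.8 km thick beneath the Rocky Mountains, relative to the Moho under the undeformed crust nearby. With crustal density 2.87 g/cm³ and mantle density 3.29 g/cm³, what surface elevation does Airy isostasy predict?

Balancing pressure at the compensation depth: ρ_c h = (ρ_m − ρ_c) r.
h = r (ρ_m − ρ_c) / ρ_c = 15.8 km × (3.29 − 2.87) / 2.87 = 2.31 km.

2.31 km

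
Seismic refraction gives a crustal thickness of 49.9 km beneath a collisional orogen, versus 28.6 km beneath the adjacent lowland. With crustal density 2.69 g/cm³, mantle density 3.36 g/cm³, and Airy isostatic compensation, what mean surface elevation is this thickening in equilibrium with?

Excess crust Δ = 49.9 km − 28.6 km = 21.3 km, split between elevation h and root r with h + r = Δ.
Airy balance ρ_c h = (ρ_m − ρ_c) r gives r = h ρ_c/(ρ_m − ρ_c), so h (1 + ρ_c/(ρ_m − ρ_c)) = Δ, i.e. h = Δ (ρ_m − ρ_c)/ρ_m.
h = 21.3 km × 0.67/3.36 = 4.25 km.

4.25 km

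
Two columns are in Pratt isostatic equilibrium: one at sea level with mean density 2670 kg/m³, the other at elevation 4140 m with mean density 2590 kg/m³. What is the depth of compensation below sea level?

ρ_ref D = ρ (D + h) → D (ρ_ref − ρ) = ρ h.
D = ρ h/(ρ_ref − ρ) = 2590 × 4140 m/(2670 − 2590) = 134000 m.

134000 m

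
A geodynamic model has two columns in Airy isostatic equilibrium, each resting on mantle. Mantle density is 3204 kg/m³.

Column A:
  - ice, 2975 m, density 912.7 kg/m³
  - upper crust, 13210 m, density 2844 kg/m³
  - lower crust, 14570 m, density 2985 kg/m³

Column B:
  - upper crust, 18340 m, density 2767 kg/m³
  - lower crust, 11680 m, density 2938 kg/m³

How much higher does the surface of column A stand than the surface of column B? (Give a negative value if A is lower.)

1140 m

For any compensation level in the mantle, the mantle terms cancel and isostasy reduces to e = (Σt_A − Σt_B) − (Σ(ρt)_A − Σ(ρt)_B) / ρ_m.
Σt_A = 30755 m; Σt_B = 30020 m; Σ(ρt)_A = 83775972.5; Σ(ρt)_B = 85062620 (in m·kg/m³).
e = (30755 − 30020) − (83775972.5 − 85062620) / 3204 = 1140 m.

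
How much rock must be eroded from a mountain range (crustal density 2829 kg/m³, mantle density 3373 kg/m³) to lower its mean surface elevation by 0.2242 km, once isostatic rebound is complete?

Net drop Δ = e − u = e − e ρ_c/ρ_m = e (ρ_m − ρ_c)/ρ_m.
e = Δ ρ_m/(ρ_m − ρ_c) = 0.2242 km × 3373/544 = 1.39 km.

1.39 km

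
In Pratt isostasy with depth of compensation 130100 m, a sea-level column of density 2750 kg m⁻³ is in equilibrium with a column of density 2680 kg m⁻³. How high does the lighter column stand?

3400 m

ρ_ref D = ρ (D + h) → h = D (ρ_ref − ρ)/ρ.
h = 130100 m × (2750 − 2680)/2680 = 3400 m.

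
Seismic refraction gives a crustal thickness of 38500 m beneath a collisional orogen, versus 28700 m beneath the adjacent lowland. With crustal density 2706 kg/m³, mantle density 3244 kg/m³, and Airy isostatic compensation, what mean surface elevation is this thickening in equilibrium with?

1630 m

Excess crust Δ = 38500 m − 28700 m = 9800 m, split between elevation h and root r with h + r = Δ.
Airy balance ρ_c h = (ρ_m − ρ_c) r gives r = h ρ_c/(ρ_m − ρ_c), so h (1 + ρ_c/(ρ_m − ρ_c)) = Δ, i.e. h = Δ (ρ_m − ρ_c)/ρ_m.
h = 9800 m × 538/3244 = 1630 m.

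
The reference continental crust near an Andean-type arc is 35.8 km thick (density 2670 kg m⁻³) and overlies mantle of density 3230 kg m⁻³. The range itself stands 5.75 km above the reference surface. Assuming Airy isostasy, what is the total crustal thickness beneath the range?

Root depth r = h ρ_c / (ρ_m − ρ_c) = 5.75 km × 2670 / 560 = 27.42 km.
Total thickness = T + h + r = 35.8 km + 5.75 km + 27.42 km = 69 km.

69 km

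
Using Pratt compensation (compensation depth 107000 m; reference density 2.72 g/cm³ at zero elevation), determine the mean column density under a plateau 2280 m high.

2.66 g/cm³

Pratt balance: ρ_ref D = ρ (D + h).
ρ = ρ_ref D/(D + h) = 2.72 × 107000 m/(107000 m + 2280 m) = 2.66 g/cm³.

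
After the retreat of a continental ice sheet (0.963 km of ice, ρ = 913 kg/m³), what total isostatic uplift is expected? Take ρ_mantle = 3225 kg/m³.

Removing the load lets mantle flow back in; uplift u satisfies ρ_ice t = ρ_m u.
u = t ρ_ice/ρ_m = 0.963 km × 913/3225 = 0.273 km.

0.273 km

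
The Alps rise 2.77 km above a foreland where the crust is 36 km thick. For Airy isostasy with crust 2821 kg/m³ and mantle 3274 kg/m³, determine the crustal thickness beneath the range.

56 km

Root depth r = h ρ_c / (ρ_m − ρ_c) = 2.77 km × 2821 / 453 = 17.25 km.
Total thickness = T + h + r = 36 km + 2.77 km + 17.25 km = 56 km.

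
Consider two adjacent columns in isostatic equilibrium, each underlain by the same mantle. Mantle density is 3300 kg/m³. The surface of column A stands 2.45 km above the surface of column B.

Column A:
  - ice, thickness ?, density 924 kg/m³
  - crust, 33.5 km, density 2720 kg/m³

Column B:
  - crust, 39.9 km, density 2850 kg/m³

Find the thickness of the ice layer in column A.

2.78 km

Take the compensation level at the base of the deeper column (depth z_c below the surface of column A) and equate Σ ρ_i t_i down to z_c; mantle fills any gap and the z_c terms cancel.
Column A: x×924 + 33.5×2720 + (z_c − 33.5 − x)×3300
Column B: 2.45×0 + 39.9×2850 + (z_c − 2.45 − 39.9)×3300
The z_c×3300 term appears on both sides and cancels. Collect the known terms of each column as K = Σ(ρt)_known − 3300 × (depth of known layers): K_A = 91120 − 3300×33.5 = −19430; K_B = 113715 − 3300×(2.45 + 39.9) = −26040.
Balance: K_A − x×(3300 − 924) = K_B, so x = (K_A − K_B)/(3300 − 924) = 6610/2376 = 2.78 km.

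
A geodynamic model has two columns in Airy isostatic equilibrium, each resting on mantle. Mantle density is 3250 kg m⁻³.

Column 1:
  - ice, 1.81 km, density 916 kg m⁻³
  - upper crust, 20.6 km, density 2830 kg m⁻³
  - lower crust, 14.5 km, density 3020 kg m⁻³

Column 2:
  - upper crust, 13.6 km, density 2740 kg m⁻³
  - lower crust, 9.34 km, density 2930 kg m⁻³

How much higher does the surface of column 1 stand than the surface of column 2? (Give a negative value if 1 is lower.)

1.93 km

For any compensation level in the mantle, the mantle terms cancel and isostasy reduces to e = (Σt_1 − Σt_2) − (Σ(ρt)_1 − Σ(ρt)_2) / ρ_m.
Σt_1 = 36.91 km; Σt_2 = 22.94 km; Σ(ρt)_1 = 103745.96; Σ(ρt)_2 = 64630.2 (in km·kg m⁻³).
e = (36.91 − 22.94) − (103745.96 − 64630.2) / 3250 = 1.93 km.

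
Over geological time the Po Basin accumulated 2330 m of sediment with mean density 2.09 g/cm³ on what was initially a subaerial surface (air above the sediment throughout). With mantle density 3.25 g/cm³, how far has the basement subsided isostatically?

Subaerial load: s = t ρ_sed / ρ_m = 2330 m × 2.09/3.25 = 1500 m.

1500 m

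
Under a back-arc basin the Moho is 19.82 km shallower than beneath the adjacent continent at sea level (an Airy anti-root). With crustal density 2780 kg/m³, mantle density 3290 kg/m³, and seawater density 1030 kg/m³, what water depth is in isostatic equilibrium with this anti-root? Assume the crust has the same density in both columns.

Replacing a thickness d of crust by seawater at the top must be balanced by replacing crust with mantle at the base: d (ρ_c − ρ_w) = a (ρ_m − ρ_c).
d = a (ρ_m − ρ_c)/(ρ_c − ρ_w) = 19.82 km × 510/1750 = 5.78 km.

5.78 km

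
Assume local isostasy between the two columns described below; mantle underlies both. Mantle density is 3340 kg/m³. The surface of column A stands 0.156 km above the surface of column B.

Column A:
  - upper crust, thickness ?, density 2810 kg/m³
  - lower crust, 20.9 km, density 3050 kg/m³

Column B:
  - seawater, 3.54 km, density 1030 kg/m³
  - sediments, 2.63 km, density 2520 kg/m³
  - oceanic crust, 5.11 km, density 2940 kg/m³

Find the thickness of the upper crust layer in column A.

12.9 km

Take the compensation level at the base of the deeper column (depth z_c below the surface of column A) and equate Σ ρ_i t_i down to z_c; mantle fills any gap and the z_c terms cancel.
Column A: x×2810 + 20.9×3050 + (z_c − 20.9 − x)×3340
Column B: 0.156×0 + 3.54×1030 + 2.63×2520 + 5.11×2940 + (z_c − 0.156 − 11.28)×3340
The z_c×3340 term appears on both sides and cancels. Collect the known terms of each column as K = Σ(ρt)_known − 3340 × (depth of known layers): K_A = 63745 − 3340×20.9 = −6061; K_B = 25297.2 − 3340×(0.156 + 11.28) = −12899.04.
Balance: K_A − x×(3340 − 2810) = K_B, so x = (K_A − K_B)/(3340 − 2810) = 6838.04/530 = 12.9 km.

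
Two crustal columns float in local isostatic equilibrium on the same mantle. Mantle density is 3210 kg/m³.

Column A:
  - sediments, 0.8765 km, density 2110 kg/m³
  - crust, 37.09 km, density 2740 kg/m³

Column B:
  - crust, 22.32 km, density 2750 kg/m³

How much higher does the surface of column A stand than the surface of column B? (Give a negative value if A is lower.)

2.53 km

For any compensation level in the mantle, the mantle terms cancel and isostasy reduces to e = (Σt_A − Σt_B) − (Σ(ρt)_A − Σ(ρt)_B) / ρ_m.
Σt_A = 37.9665 km; Σt_B = 22.32 km; Σ(ρt)_A = 103476.015; Σ(ρt)_B = 61380 (in km·kg/m³).
e = (37.9665 − 22.32) − (103476.015 − 61380) / 3210 = 2.53 km.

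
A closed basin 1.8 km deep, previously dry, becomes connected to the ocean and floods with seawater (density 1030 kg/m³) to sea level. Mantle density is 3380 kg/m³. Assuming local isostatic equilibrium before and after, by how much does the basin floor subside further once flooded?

After flooding the water column is d + s deep. Its weight must equal the weight of mantle displaced by the extra subsidence s: (d + s) ρ_w = s ρ_m.
s = d ρ_w / (ρ_m − ρ_w) = 1.8 km × 1030/(3380 − 1030) = 0.789 km.

0.789 km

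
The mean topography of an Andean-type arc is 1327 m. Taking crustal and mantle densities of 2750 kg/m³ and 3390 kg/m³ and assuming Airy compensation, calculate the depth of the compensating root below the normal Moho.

For local isostatic compensation: the weight of the topography is balanced by the buoyancy of the root, ρ_c h = (ρ_m − ρ_c) r.
r = h · ρ_c / (ρ_m − ρ_c) = 1327 m × 2750 / (3390 − 2750) = 5700 m.

5700 m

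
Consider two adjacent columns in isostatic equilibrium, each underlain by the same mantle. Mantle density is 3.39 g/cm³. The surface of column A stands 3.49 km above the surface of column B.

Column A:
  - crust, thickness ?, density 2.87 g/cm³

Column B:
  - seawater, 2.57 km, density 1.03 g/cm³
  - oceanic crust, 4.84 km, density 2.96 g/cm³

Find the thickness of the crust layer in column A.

Take the compensation level at the base of the deeper column (depth z_c below the surface of column A) and equate Σ ρ_i t_i down to z_c; mantle fills any gap and the z_c terms cancel.
Column A: x×2.87 + (z_c − 0 − x)×3.39
Column B: 3.49×0 + 2.57×1.03 + 4.84×2.96 + (z_c − 3.49 − 7.41)×3.39
The z_c×3.39 term appears on both sides and cancels. Collect the known terms of each column as K = Σ(ρt)_known − 3.39 × (depth of known layers): K_A = 0 − 3.39×0 = 0; K_B = 16.9735 − 3.39×(3.49 + 7.41) = −19.9775.
Balance: K_A − x×(3.39 − 2.87) = K_B, so x = (K_A − K_B)/(3.39 − 2.87) = 19.9775/0.52 = 38.4 km.

38.4 km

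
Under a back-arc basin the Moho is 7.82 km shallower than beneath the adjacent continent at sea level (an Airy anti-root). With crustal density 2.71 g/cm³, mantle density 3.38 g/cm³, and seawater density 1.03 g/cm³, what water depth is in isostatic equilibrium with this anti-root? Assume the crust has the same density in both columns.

Replacing a thickness d of crust by seawater at the top must be balanced by replacing crust with mantle at the base: d (ρ_c − ρ_w) = a (ρ_m − ρ_c).
d = a (ρ_m − ρ_c)/(ρ_c − ρ_w) = 7.82 km × 0.67/1.68 = 3.12 km.

3.12 km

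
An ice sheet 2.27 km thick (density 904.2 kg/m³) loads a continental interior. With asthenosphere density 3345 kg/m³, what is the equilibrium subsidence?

0.614 km

In Airy isostatic equilibrium: the ice load ρ_ice t is balanced by mantle displaced below, ρ_m s.
s = t ρ_ice / ρ_m = 2.27 km × 904.2/3345 = 0.614 km.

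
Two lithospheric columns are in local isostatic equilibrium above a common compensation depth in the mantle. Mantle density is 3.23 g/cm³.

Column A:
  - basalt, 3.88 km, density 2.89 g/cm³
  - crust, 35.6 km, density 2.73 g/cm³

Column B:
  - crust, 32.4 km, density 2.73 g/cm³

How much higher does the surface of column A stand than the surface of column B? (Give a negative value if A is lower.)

For any compensation level in the mantle, the mantle terms cancel and isostasy reduces to e = (Σt_A − Σt_B) − (Σ(ρt)_A − Σ(ρt)_B) / ρ_m.
Σt_A = 39.48 km; Σt_B = 32.4 km; Σ(ρt)_A = 108.4012; Σ(ρt)_B = 88.452 (in km·g/cm³).
e = (39.48 − 32.4) − (108.4012 − 88.452) / 3.23 = 0.904 km.

0.904 km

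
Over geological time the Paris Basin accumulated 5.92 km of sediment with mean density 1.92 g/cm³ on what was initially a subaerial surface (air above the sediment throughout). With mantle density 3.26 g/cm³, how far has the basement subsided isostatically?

Subaerial load: s = t ρ_sed / ρ_m = 5.92 km × 1.92/3.26 = 3.49 km.

3.49 km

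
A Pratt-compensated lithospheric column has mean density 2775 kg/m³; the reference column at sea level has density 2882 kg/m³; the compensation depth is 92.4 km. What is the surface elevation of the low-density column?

3.56 km

ρ_ref D = ρ (D + h) → h = D (ρ_ref − ρ)/ρ.
h = 92.4 km × (2882 − 2775)/2775 = 3.56 km.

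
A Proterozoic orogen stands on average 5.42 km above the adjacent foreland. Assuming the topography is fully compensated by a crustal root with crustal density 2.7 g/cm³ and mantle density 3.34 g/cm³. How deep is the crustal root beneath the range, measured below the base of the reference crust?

22.9 km

In Airy isostatic equilibrium: the weight of the topography is balanced by the buoyancy of the root, ρ_c h = (ρ_m − ρ_c) r.
r = h · ρ_c / (ρ_m − ρ_c) = 5.42 km × 2.7 / (3.34 − 2.7) = 22.9 km.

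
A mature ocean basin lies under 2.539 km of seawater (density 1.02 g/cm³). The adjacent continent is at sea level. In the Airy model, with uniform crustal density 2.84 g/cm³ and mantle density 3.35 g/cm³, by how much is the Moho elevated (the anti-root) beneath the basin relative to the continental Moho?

9.06 km

Balancing pressure at the compensation depth: replacing crust with seawater at the top is compensated by replacing crust with mantle at the base: d (ρ_c − ρ_w) = a (ρ_m − ρ_c).
a = d (ρ_c − ρ_w)/(ρ_m − ρ_c) = 2.539 km × 1.82/0.51 = 9.06 km.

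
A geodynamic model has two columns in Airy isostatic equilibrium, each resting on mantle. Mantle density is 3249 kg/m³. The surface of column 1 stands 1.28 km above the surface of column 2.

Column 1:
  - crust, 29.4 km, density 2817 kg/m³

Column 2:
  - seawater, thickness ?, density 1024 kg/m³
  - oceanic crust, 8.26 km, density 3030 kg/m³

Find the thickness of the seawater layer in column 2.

Take the compensation level at the base of the deeper column (depth z_c below the surface of column 1) and equate Σ ρ_i t_i down to z_c; mantle fills any gap and the z_c terms cancel.
Column 1: 29.4×2817 + (z_c − 29.4)×3249
Column 2: 1.28×0 + x×1024 + 8.26×3030 + (z_c − 1.28 − 8.26 − x)×3249
The z_c×3249 term appears on both sides and cancels. Collect the known terms of each column as K = Σ(ρt)_known − 3249 × (depth of known layers): K_1 = 82819.8 − 3249×29.4 = −12700.8; K_2 = 25027.8 − 3249×(1.28 + 8.26) = −5967.66.
Balance: K_1 = K_2 − x×(3249 − 1024), so x = (K_2 − K_1)/(3249 − 1024) = 6733.14/2225 = 3.03 km.

3.03 km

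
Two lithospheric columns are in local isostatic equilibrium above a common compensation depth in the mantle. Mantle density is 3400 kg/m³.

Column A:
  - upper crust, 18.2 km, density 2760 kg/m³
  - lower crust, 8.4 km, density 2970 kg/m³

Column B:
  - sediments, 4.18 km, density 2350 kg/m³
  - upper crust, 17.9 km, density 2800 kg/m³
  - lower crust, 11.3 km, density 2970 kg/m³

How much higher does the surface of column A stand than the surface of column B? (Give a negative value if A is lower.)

For any compensation level in the mantle, the mantle terms cancel and isostasy reduces to e = (Σt_A − Σt_B) − (Σ(ρt)_A − Σ(ρt)_B) / ρ_m.
Σt_A = 26.6 km; Σt_B = 33.38 km; Σ(ρt)_A = 75180; Σ(ρt)_B = 93504 (in km·kg/m³).
e = (26.6 − 33.38) − (75180 − 93504) / 3400 = −1.39 km.

−1.39 km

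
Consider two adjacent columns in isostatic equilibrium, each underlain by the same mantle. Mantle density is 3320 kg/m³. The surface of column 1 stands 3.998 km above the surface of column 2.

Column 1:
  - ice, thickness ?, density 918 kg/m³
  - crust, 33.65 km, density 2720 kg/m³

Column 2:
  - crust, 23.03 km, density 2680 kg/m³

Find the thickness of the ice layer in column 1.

3.26 km

Take the compensation level at the base of the deeper column (depth z_c below the surface of column 1) and equate Σ ρ_i t_i down to z_c; mantle fills any gap and the z_c terms cancel.
Column 1: x×918 + 33.65×2720 + (z_c − 33.65 − x)×3320
Column 2: 3.998×0 + 23.03×2680 + (z_c − 3.998 − 23.03)×3320
The z_c×3320 term appears on both sides and cancels. Collect the known terms of each column as K = Σ(ρt)_known − 3320 × (depth of known layers): K_1 = 91528 − 3320×33.65 = −20190; K_2 = 61720.4 − 3320×(3.998 + 23.03) = −28012.56.
Balance: K_1 − x×(3320 − 918) = K_2, so x = (K_1 − K_2)/(3320 − 918) = 7822.56/2402 = 3.26 km.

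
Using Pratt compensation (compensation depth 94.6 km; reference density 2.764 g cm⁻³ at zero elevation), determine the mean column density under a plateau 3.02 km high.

Pratt balance: ρ_ref D = ρ (D + h).
ρ = ρ_ref D/(D + h) = 2.764 × 94.6 km/(94.6 km + 3.02 km) = 2.68 g cm⁻³.

2.68 g cm⁻³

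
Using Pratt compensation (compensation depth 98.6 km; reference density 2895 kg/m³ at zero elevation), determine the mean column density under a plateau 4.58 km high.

Pratt balance: ρ_ref D = ρ (D + h).
ρ = ρ_ref D/(D + h) = 2895 × 98.6 km/(98.6 km + 4.58 km) = 2770 kg/m³.

2770 kg/m³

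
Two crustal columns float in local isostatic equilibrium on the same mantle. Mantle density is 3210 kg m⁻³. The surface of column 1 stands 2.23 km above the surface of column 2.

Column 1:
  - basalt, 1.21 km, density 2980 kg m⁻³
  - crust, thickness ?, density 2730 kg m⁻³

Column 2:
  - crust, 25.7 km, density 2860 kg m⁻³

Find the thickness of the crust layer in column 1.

33.1 km

Take the compensation level at the base of the deeper column (depth z_c below the surface of column 1) and equate Σ ρ_i t_i down to z_c; mantle fills any gap and the z_c terms cancel.
Column 1: 1.21×2980 + x×2730 + (z_c − 1.21 − x)×3210
Column 2: 2.23×0 + 25.7×2860 + (z_c − 2.23 − 25.7)×3210
The z_c×3210 term appears on both sides and cancels. Collect the known terms of each column as K = Σ(ρt)_known − 3210 × (depth of known layers): K_1 = 3605.8 − 3210×1.21 = −278.3; K_2 = 73502 − 3210×(2.23 + 25.7) = −16153.3.
Balance: K_1 − x×(3210 − 2730) = K_2, so x = (K_1 − K_2)/(3210 − 2730) = 15875/480 = 33.1 km.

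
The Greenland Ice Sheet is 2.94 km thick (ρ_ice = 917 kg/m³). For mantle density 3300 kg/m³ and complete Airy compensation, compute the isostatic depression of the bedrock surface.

0.817 km

In Airy isostatic equilibrium: the ice load ρ_ice t is balanced by mantle displaced below, ρ_m s.
s = t ρ_ice / ρ_m = 2.94 km × 917/3300 = 0.817 km.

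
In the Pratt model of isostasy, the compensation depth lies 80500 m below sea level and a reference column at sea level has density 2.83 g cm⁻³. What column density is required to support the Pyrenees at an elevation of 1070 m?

Pratt balance: ρ_ref D = ρ (D + h).
ρ = ρ_ref D/(D + h) = 2.83 × 80500 m/(80500 m + 1070 m) = 2.79 g cm⁻³.

2.79 g cm⁻³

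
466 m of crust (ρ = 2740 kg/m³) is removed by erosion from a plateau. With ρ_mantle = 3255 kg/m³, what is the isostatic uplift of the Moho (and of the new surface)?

Unloading: uplift u = e ρ_c/ρ_m = 466 m × 2740/3255 = 392 m.

392 m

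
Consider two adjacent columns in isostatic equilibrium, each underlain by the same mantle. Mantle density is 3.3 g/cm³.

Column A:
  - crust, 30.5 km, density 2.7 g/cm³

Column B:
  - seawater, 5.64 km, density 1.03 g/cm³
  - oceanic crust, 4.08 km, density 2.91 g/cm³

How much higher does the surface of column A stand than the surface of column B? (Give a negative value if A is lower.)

1.18 km

For any compensation level in the mantle, the mantle terms cancel and isostasy reduces to e = (Σt_A − Σt_B) − (Σ(ρt)_A − Σ(ρt)_B) / ρ_m.
Σt_A = 30.5 km; Σt_B = 9.72 km; Σ(ρt)_A = 82.35; Σ(ρt)_B = 17.682 (in km·g/cm³).
e = (30.5 − 9.72) − (82.35 − 17.682) / 3.3 = 1.18 km.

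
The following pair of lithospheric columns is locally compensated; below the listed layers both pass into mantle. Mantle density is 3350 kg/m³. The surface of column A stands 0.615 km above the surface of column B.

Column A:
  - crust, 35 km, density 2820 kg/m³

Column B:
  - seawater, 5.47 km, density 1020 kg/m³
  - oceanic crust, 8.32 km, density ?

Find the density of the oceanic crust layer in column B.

2900 kg/m³

Take the compensation level at the base of the deeper column (depth z_c below the surface of column A) and equate Σ ρ_i t_i down to z_c; mantle fills any gap and the z_c terms cancel.
Column A: 35×2820 + (z_c − 35)×3350
Column B: 0.615×0 + 5.47×1020 + 8.32×ρ + (z_c − 0.615 − 13.79)×3350
The z_c×3350 term appears on both sides and cancels. Collect the known terms of each column as K = Σ(ρt)_known − 3350 × (depth of known layers): K_A = 98700 − 3350×35 = −18550; K_B = 5579.4 − 3350×(0.615 + 13.79) = −42677.35.
Balance: K_A = K_B + 8.32×ρ, so ρ = (K_A − K_B)/8.32 = 24127.4/8.32 = 2900 kg/m³.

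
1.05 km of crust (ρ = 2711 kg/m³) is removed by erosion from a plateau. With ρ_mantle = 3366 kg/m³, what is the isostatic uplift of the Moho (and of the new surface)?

Unloading: uplift u = e ρ_c/ρ_m = 1.05 km × 2711/3366 = 0.846 km.

0.846 km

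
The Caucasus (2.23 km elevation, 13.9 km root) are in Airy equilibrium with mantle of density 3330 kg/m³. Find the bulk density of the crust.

2870 kg/m³

ρ_c h = (ρ_m − ρ_c) r → ρ_c (h + r) = ρ_m r → ρ_c = ρ_m r / (h + r).
ρ_c = 3330 × 13.9 km / (2.23 km + 13.9 km) = 2870 kg/m³.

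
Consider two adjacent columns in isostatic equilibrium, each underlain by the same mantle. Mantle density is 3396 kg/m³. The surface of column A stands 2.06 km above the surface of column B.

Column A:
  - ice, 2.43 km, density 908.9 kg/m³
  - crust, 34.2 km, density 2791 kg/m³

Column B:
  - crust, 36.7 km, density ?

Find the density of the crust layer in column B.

2860 kg/m³

Take the compensation level at the base of the deeper column (depth z_c below the surface of column A) and equate Σ ρ_i t_i down to z_c; mantle fills any gap and the z_c terms cancel.
Column A: 2.43×908.9 + 34.2×2791 + (z_c − 36.63)×3396
Column B: 2.06×0 + 36.7×ρ + (z_c − 2.06 − 36.7)×3396
The z_c×3396 term appears on both sides and cancels. Collect the known terms of each column as K = Σ(ρt)_known − 3396 × (depth of known layers): K_A = 97660.827 − 3396×36.63 = −26734.653; K_B = 0 − 3396×(2.06 + 36.7) = −131628.96.
Balance: K_A = K_B + 36.7×ρ, so ρ = (K_A − K_B)/36.7 = 104894/36.7 = 2860 kg/m³.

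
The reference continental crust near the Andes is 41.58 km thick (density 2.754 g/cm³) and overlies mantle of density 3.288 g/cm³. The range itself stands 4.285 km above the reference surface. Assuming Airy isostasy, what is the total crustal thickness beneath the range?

68 km

Root depth r = h ρ_c / (ρ_m − ρ_c) = 4.285 km × 2.754 / 0.534 = 22.1 km.
Total thickness = T + h + r = 41.58 km + 4.285 km + 22.1 km = 68 km.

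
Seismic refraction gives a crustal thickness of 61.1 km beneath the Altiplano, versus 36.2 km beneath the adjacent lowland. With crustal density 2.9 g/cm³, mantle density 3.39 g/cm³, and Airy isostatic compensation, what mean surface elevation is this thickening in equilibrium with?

3.6 km

Excess crust Δ = 61.1 km − 36.2 km = 24.9 km, split between elevation h and root r with h + r = Δ.
Airy balance ρ_c h = (ρ_m − ρ_c) r gives r = h ρ_c/(ρ_m − ρ_c), so h (1 + ρ_c/(ρ_m − ρ_c)) = Δ, i.e. h = Δ (ρ_m − ρ_c)/ρ_m.
h = 24.9 km × 0.49/3.39 = 3.6 km.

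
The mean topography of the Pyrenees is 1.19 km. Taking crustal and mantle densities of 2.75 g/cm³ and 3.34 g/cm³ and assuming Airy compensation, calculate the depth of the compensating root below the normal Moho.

For local isostatic compensation: the weight of the topography is balanced by the buoyancy of the root, ρ_c h = (ρ_m − ρ_c) r.
r = h · ρ_c / (ρ_m − ρ_c) = 1.19 km × 2.75 / (3.34 − 2.75) = 5.55 km.

5.55 km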